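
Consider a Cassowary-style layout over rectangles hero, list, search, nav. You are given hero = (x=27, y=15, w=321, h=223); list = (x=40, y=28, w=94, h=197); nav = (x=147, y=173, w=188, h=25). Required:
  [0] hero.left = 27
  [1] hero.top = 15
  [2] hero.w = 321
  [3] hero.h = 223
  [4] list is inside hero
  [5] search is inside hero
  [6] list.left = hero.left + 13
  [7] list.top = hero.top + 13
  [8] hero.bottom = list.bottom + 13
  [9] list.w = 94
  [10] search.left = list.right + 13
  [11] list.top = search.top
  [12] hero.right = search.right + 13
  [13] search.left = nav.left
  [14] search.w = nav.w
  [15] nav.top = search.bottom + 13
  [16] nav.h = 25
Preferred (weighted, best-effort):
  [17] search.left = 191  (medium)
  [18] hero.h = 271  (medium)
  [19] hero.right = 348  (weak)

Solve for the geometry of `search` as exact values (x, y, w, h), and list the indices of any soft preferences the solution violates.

1. search.x = 147  [search.left = list.right + 13]
2. search.y = 28  [list.top = search.top]
3. search.w = 188  [hero.right = search.right + 13]
4. search.h = 132  [nav.top = search.bottom + 13]

search = (x=147, y=28, w=188, h=132)
violated soft preferences: 17, 18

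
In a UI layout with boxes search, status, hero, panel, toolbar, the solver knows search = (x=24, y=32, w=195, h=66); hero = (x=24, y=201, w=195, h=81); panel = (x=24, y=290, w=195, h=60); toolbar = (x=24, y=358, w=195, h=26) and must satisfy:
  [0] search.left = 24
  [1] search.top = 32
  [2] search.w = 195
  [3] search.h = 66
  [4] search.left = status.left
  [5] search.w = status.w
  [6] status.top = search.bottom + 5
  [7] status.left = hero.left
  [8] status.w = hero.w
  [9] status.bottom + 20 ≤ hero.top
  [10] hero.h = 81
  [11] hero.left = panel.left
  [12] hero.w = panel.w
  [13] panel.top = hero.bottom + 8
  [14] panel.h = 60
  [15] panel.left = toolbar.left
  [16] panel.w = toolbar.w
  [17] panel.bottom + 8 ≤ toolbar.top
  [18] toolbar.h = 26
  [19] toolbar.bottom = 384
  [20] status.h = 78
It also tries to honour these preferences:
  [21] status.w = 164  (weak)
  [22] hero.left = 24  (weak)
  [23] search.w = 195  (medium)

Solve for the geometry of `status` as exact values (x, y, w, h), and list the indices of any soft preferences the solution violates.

status = (x=24, y=103, w=195, h=78)
violated soft preferences: 21

1. status.x = 24  [search.left = status.left]
2. status.w = 195  [search.w = status.w]
3. status.y = 103  [status.top = search.bottom + 5]
4. status.h = 78  [status.h = 78]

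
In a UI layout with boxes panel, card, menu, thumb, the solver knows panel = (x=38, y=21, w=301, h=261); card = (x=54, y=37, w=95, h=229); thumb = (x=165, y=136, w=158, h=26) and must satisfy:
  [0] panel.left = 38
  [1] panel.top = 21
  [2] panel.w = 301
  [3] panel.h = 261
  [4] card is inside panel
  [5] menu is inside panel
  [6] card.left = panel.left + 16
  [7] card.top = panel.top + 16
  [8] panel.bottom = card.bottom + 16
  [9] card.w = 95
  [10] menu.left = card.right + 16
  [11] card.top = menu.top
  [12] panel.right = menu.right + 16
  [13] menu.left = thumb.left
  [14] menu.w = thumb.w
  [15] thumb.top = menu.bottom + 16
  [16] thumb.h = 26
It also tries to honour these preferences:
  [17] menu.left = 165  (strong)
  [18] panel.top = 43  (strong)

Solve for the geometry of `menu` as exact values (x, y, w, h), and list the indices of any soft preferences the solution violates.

1. menu.x = 165  [menu.left = card.right + 16]
2. menu.y = 37  [card.top = menu.top]
3. menu.w = 158  [panel.right = menu.right + 16]
4. menu.h = 83  [thumb.top = menu.bottom + 16]

menu = (x=165, y=37, w=158, h=83)
violated soft preferences: 18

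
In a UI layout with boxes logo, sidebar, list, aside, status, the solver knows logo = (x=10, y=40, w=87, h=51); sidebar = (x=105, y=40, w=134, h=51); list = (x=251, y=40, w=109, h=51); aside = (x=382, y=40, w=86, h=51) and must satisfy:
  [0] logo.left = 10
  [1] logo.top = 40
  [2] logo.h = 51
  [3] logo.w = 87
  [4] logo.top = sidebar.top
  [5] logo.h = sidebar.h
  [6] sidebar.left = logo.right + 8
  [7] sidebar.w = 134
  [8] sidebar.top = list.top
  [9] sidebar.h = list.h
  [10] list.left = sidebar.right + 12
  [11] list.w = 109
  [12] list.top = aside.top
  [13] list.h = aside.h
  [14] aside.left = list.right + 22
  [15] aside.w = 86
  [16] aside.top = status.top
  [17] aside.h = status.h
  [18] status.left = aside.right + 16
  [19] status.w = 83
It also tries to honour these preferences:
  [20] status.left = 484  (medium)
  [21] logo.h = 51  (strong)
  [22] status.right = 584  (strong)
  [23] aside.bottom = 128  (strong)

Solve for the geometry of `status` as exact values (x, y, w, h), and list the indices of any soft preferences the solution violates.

status = (x=484, y=40, w=83, h=51)
violated soft preferences: 22, 23

1. status.y = 40  [aside.top = status.top]
2. status.h = 51  [aside.h = status.h]
3. status.x = 484  [status.left = aside.right + 16]
4. status.w = 83  [status.w = 83]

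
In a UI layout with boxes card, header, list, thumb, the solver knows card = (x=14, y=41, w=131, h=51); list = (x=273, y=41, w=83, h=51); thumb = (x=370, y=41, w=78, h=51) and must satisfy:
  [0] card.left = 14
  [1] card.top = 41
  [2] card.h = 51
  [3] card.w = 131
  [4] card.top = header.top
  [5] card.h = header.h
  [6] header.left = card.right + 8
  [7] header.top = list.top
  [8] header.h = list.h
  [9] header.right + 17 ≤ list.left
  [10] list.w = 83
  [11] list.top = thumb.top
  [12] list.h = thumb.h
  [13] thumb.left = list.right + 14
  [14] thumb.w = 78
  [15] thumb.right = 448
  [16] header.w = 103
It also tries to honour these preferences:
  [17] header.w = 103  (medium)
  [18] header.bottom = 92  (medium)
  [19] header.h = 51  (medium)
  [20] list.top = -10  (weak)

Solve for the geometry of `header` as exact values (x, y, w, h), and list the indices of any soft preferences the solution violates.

header = (x=153, y=41, w=103, h=51)
violated soft preferences: 20

1. header.y = 41  [card.top = header.top]
2. header.h = 51  [card.h = header.h]
3. header.x = 153  [header.left = card.right + 8]
4. header.w = 103  [header.w = 103]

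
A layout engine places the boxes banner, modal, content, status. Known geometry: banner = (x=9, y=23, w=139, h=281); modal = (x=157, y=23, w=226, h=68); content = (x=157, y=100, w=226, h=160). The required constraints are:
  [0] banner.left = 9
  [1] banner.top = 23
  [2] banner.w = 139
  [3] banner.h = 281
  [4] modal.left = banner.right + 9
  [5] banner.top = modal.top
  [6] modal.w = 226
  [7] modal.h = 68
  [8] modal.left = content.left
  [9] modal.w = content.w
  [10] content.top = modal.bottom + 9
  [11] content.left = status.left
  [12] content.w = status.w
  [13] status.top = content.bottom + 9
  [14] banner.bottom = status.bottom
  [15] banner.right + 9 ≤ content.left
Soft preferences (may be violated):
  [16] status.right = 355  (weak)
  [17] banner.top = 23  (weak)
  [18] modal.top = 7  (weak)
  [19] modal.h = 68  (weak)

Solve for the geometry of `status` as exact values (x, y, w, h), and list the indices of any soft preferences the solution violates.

status = (x=157, y=269, w=226, h=35)
violated soft preferences: 16, 18

1. status.x = 157  [content.left = status.left]
2. status.w = 226  [content.w = status.w]
3. status.y = 269  [status.top = content.bottom + 9]
4. status.h = 35  [banner.bottom = status.bottom]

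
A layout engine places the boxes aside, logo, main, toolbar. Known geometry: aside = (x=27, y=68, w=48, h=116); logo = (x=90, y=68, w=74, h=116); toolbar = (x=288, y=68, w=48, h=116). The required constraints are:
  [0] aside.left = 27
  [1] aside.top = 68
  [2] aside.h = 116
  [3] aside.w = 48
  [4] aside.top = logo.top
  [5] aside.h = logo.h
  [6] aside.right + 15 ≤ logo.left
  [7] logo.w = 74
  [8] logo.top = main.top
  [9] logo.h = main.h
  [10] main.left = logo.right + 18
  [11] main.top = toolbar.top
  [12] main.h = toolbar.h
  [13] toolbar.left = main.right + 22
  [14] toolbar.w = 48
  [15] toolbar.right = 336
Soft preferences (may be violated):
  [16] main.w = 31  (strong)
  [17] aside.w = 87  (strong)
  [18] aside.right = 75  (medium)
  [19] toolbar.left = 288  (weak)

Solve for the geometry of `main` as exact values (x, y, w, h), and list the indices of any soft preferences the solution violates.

1. main.y = 68  [logo.top = main.top]
2. main.h = 116  [logo.h = main.h]
3. main.x = 182  [main.left = logo.right + 18]
4. main.w = 84  [toolbar.left = main.right + 22]

main = (x=182, y=68, w=84, h=116)
violated soft preferences: 16, 17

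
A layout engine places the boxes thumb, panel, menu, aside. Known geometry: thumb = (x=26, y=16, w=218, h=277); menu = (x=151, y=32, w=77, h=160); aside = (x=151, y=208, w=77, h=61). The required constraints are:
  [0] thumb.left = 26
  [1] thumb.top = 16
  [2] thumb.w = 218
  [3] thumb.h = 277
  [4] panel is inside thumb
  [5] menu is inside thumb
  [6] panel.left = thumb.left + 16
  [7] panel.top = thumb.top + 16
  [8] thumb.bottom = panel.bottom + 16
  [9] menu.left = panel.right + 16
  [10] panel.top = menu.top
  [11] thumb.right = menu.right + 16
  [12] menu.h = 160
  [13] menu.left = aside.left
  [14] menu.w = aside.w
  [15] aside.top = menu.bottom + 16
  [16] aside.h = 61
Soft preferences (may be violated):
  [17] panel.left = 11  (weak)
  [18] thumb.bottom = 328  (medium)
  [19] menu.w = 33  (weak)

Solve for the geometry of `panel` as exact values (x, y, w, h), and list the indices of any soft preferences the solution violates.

panel = (x=42, y=32, w=93, h=245)
violated soft preferences: 17, 18, 19

1. panel.x = 42  [panel.left = thumb.left + 16]
2. panel.y = 32  [panel.top = thumb.top + 16]
3. panel.h = 245  [thumb.bottom = panel.bottom + 16]
4. panel.w = 93  [menu.left = panel.right + 16]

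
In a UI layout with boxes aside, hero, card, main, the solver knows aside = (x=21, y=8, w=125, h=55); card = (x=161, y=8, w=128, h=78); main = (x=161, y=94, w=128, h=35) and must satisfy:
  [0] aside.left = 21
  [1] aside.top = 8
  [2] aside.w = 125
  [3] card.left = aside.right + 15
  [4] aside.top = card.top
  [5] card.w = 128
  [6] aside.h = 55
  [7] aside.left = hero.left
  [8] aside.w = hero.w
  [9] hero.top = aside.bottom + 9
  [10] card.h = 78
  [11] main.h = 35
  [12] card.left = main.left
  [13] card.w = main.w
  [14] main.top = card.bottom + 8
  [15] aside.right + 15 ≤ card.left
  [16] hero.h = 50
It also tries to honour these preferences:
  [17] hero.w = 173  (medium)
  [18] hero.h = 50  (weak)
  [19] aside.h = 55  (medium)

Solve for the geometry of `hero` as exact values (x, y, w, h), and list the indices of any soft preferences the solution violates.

1. hero.x = 21  [aside.left = hero.left]
2. hero.w = 125  [aside.w = hero.w]
3. hero.y = 72  [hero.top = aside.bottom + 9]
4. hero.h = 50  [hero.h = 50]

hero = (x=21, y=72, w=125, h=50)
violated soft preferences: 17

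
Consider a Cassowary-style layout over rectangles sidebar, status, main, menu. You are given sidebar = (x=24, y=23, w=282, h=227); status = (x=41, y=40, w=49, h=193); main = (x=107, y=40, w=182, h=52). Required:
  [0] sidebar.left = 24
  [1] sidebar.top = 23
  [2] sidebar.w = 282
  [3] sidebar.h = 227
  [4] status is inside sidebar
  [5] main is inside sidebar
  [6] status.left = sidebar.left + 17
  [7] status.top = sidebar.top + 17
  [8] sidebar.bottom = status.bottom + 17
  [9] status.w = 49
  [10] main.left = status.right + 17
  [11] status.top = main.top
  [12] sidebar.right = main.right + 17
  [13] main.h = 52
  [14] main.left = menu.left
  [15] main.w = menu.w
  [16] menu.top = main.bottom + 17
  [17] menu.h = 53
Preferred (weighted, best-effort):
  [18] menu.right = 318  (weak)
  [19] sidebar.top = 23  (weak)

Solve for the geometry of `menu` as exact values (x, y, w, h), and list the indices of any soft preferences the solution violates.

1. menu.x = 107  [main.left = menu.left]
2. menu.w = 182  [main.w = menu.w]
3. menu.y = 109  [menu.top = main.bottom + 17]
4. menu.h = 53  [menu.h = 53]

menu = (x=107, y=109, w=182, h=53)
violated soft preferences: 18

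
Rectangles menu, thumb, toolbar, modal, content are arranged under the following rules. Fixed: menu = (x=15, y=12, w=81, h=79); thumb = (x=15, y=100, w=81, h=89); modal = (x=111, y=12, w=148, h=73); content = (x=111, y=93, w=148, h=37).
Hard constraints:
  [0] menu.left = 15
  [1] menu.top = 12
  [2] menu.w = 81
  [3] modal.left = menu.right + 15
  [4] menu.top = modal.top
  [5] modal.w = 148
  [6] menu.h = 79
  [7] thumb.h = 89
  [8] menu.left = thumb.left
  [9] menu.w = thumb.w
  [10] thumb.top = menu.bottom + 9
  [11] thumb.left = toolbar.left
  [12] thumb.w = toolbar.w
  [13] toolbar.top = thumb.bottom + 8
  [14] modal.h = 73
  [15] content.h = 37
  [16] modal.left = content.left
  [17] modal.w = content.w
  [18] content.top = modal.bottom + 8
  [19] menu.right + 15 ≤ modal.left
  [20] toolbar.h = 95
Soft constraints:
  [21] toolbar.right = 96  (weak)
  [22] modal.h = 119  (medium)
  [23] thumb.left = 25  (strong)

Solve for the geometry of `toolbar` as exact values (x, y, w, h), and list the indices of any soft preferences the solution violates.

toolbar = (x=15, y=197, w=81, h=95)
violated soft preferences: 22, 23

1. toolbar.x = 15  [thumb.left = toolbar.left]
2. toolbar.w = 81  [thumb.w = toolbar.w]
3. toolbar.y = 197  [toolbar.top = thumb.bottom + 8]
4. toolbar.h = 95  [toolbar.h = 95]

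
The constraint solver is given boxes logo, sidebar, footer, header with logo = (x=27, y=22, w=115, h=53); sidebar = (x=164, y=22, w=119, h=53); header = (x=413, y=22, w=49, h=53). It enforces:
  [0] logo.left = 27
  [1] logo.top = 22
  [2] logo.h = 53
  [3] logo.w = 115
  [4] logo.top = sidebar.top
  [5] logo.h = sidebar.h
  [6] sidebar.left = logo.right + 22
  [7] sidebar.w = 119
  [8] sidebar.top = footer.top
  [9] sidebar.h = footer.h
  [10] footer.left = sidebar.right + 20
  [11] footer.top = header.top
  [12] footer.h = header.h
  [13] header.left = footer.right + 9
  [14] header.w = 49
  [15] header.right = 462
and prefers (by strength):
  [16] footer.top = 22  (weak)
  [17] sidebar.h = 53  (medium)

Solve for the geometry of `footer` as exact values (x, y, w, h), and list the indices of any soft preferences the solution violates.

1. footer.y = 22  [sidebar.top = footer.top]
2. footer.h = 53  [sidebar.h = footer.h]
3. footer.x = 303  [footer.left = sidebar.right + 20]
4. footer.w = 101  [header.left = footer.right + 9]

footer = (x=303, y=22, w=101, h=53)
violated soft preferences: none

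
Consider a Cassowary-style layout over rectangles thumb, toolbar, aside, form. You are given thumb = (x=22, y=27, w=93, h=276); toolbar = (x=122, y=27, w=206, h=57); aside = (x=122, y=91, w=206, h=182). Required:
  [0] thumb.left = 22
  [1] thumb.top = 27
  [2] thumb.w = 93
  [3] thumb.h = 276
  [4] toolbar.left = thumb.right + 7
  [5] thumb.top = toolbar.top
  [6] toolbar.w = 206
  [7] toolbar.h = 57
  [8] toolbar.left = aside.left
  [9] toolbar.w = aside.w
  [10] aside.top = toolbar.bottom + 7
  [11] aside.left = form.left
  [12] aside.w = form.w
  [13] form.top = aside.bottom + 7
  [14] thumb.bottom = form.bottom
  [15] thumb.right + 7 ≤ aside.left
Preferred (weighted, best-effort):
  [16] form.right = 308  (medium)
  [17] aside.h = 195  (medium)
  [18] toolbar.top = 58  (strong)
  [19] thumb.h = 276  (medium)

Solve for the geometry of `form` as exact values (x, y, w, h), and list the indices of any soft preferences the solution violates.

1. form.x = 122  [aside.left = form.left]
2. form.w = 206  [aside.w = form.w]
3. form.y = 280  [form.top = aside.bottom + 7]
4. form.h = 23  [thumb.bottom = form.bottom]

form = (x=122, y=280, w=206, h=23)
violated soft preferences: 16, 17, 18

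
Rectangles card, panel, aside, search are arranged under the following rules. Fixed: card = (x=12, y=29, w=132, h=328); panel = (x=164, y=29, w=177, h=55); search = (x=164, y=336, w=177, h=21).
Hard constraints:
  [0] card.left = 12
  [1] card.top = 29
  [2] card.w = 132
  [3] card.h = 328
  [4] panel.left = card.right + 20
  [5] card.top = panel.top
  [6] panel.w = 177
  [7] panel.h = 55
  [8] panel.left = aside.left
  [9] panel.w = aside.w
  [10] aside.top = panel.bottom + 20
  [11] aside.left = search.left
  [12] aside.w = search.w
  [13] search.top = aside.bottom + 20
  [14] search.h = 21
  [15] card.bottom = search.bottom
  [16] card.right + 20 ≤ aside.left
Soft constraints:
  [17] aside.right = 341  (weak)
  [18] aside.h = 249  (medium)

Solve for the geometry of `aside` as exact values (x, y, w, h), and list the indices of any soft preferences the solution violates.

1. aside.x = 164  [panel.left = aside.left]
2. aside.w = 177  [panel.w = aside.w]
3. aside.y = 104  [aside.top = panel.bottom + 20]
4. aside.h = 212  [search.top = aside.bottom + 20]

aside = (x=164, y=104, w=177, h=212)
violated soft preferences: 18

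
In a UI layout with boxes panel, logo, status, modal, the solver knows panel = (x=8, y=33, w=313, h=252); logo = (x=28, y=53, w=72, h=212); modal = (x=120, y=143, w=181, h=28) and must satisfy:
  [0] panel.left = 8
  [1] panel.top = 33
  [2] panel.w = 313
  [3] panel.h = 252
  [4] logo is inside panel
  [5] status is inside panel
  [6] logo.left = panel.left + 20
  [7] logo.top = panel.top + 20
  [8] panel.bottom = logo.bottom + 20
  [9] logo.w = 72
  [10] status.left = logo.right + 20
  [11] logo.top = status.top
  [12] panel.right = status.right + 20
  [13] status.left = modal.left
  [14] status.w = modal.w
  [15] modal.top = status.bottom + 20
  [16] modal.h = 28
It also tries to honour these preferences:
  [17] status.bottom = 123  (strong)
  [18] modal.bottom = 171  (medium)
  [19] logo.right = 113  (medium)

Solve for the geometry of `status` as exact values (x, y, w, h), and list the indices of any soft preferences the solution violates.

1. status.x = 120  [status.left = logo.right + 20]
2. status.y = 53  [logo.top = status.top]
3. status.w = 181  [panel.right = status.right + 20]
4. status.h = 70  [modal.top = status.bottom + 20]

status = (x=120, y=53, w=181, h=70)
violated soft preferences: 19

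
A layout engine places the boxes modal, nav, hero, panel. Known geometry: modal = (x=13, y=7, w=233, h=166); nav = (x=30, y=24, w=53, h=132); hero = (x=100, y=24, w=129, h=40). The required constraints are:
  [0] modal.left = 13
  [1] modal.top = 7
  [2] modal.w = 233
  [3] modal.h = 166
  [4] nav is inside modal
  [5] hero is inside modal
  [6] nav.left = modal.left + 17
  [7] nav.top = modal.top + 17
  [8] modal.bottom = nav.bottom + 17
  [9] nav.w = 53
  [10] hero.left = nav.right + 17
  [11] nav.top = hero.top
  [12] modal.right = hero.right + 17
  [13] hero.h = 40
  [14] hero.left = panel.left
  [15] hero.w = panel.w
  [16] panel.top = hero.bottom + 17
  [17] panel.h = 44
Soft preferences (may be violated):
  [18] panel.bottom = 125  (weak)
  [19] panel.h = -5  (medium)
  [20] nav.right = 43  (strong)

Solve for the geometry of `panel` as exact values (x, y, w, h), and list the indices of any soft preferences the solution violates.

1. panel.x = 100  [hero.left = panel.left]
2. panel.w = 129  [hero.w = panel.w]
3. panel.y = 81  [panel.top = hero.bottom + 17]
4. panel.h = 44  [panel.h = 44]

panel = (x=100, y=81, w=129, h=44)
violated soft preferences: 19, 20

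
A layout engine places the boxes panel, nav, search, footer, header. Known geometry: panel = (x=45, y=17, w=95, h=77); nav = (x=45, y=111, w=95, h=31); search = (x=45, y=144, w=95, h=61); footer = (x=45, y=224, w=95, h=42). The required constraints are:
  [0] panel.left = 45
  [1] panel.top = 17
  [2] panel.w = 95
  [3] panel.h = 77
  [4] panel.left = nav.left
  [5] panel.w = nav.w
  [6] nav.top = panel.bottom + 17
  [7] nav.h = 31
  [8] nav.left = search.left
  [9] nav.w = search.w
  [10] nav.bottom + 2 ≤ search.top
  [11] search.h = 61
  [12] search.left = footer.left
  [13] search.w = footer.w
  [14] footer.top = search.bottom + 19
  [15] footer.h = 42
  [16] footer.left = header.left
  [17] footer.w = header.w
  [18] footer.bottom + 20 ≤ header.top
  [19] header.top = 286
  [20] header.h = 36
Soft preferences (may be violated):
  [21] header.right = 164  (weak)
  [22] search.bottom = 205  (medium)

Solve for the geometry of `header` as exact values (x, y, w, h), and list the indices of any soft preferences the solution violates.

1. header.x = 45  [footer.left = header.left]
2. header.w = 95  [footer.w = header.w]
3. header.y = 286  [header.top = 286]
4. header.h = 36  [header.h = 36]

header = (x=45, y=286, w=95, h=36)
violated soft preferences: 21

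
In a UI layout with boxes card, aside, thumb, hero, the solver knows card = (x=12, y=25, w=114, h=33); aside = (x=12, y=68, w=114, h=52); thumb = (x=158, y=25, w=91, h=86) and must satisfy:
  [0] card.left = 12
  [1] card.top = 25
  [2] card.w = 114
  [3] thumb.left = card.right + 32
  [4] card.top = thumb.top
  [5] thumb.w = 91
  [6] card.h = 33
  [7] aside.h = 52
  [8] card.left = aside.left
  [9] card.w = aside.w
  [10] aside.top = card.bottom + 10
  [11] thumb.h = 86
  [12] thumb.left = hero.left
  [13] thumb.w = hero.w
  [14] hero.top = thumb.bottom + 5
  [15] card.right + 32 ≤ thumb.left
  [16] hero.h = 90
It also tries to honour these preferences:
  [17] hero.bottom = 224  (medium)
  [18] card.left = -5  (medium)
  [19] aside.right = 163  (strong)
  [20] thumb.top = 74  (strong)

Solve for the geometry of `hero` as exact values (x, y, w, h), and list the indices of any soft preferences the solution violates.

1. hero.x = 158  [thumb.left = hero.left]
2. hero.w = 91  [thumb.w = hero.w]
3. hero.y = 116  [hero.top = thumb.bottom + 5]
4. hero.h = 90  [hero.h = 90]

hero = (x=158, y=116, w=91, h=90)
violated soft preferences: 17, 18, 19, 20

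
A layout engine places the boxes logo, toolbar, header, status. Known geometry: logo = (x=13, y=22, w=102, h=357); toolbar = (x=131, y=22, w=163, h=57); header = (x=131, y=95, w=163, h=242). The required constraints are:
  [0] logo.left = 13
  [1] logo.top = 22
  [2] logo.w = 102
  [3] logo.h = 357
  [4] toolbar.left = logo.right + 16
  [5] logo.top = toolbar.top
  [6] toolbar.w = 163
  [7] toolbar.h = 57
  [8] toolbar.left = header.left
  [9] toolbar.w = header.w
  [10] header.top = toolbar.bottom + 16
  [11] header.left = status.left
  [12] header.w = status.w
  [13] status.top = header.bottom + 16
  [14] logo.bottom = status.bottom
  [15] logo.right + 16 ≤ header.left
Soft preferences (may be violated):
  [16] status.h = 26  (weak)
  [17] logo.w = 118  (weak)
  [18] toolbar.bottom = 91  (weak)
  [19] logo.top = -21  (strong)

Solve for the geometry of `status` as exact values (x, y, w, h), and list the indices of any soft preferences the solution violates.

status = (x=131, y=353, w=163, h=26)
violated soft preferences: 17, 18, 19

1. status.x = 131  [header.left = status.left]
2. status.w = 163  [header.w = status.w]
3. status.y = 353  [status.top = header.bottom + 16]
4. status.h = 26  [logo.bottom = status.bottom]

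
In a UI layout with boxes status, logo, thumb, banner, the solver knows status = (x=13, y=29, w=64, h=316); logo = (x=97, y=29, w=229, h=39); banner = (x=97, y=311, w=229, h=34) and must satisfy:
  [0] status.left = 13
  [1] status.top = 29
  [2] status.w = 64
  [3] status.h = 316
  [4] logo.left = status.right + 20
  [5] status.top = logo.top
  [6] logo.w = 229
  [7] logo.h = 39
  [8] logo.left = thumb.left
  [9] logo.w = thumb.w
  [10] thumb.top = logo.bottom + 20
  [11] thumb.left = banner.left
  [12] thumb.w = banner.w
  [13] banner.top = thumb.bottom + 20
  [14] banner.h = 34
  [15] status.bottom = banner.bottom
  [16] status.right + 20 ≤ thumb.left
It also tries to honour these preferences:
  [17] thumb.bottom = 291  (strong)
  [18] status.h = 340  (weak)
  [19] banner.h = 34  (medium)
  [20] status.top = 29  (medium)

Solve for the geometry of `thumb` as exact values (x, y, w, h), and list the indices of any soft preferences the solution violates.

1. thumb.x = 97  [logo.left = thumb.left]
2. thumb.w = 229  [logo.w = thumb.w]
3. thumb.y = 88  [thumb.top = logo.bottom + 20]
4. thumb.h = 203  [banner.top = thumb.bottom + 20]

thumb = (x=97, y=88, w=229, h=203)
violated soft preferences: 18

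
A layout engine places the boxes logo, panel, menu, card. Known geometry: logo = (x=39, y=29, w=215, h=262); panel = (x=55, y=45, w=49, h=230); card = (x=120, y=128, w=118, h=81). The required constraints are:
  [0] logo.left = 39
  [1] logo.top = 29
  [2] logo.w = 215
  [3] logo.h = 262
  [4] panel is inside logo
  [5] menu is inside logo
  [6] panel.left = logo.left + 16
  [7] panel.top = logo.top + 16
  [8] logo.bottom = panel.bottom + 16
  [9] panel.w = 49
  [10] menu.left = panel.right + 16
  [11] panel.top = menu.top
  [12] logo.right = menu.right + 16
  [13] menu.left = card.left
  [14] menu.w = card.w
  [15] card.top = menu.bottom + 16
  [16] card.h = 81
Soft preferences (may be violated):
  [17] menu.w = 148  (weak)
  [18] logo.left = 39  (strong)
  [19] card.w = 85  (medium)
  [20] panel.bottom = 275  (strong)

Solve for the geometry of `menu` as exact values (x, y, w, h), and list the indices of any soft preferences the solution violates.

1. menu.x = 120  [menu.left = panel.right + 16]
2. menu.y = 45  [panel.top = menu.top]
3. menu.w = 118  [logo.right = menu.right + 16]
4. menu.h = 67  [card.top = menu.bottom + 16]

menu = (x=120, y=45, w=118, h=67)
violated soft preferences: 17, 19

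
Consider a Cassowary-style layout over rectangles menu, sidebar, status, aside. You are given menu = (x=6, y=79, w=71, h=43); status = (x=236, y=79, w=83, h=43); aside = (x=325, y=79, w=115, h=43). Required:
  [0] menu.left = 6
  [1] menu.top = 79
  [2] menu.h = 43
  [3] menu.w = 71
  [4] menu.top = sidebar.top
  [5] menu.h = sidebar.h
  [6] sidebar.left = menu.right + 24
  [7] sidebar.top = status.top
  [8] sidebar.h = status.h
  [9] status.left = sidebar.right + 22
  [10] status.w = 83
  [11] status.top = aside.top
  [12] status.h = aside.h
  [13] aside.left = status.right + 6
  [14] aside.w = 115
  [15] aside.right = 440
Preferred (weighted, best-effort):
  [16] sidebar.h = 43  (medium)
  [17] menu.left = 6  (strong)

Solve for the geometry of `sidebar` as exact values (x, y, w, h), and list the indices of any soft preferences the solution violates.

sidebar = (x=101, y=79, w=113, h=43)
violated soft preferences: none

1. sidebar.y = 79  [menu.top = sidebar.top]
2. sidebar.h = 43  [menu.h = sidebar.h]
3. sidebar.x = 101  [sidebar.left = menu.right + 24]
4. sidebar.w = 113  [status.left = sidebar.right + 22]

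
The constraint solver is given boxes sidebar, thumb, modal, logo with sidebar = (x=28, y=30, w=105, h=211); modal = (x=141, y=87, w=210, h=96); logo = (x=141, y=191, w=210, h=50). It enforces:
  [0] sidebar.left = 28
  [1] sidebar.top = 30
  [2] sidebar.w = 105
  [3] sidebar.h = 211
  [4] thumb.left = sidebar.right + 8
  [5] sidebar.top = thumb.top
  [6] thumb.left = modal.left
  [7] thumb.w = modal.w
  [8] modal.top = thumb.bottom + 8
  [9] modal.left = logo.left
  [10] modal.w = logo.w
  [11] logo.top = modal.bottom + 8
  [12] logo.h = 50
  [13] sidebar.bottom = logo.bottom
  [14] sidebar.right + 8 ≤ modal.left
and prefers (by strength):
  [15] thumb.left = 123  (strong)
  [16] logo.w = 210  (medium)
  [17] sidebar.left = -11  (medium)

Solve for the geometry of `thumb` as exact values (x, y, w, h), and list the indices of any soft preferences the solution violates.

1. thumb.x = 141  [thumb.left = sidebar.right + 8]
2. thumb.y = 30  [sidebar.top = thumb.top]
3. thumb.w = 210  [thumb.w = modal.w]
4. thumb.h = 49  [modal.top = thumb.bottom + 8]

thumb = (x=141, y=30, w=210, h=49)
violated soft preferences: 15, 17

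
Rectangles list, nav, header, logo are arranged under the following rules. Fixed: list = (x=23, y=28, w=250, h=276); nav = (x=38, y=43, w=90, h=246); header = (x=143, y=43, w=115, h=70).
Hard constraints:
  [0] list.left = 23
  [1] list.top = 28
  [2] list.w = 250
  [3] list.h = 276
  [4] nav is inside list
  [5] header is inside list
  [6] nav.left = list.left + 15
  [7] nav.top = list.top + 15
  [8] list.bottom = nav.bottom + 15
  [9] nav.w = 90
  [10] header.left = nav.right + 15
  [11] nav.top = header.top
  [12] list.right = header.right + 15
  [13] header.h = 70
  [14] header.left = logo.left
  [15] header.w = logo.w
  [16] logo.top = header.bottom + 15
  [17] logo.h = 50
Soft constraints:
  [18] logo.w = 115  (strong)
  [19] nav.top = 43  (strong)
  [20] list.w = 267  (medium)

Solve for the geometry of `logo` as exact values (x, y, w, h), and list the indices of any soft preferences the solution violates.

1. logo.x = 143  [header.left = logo.left]
2. logo.w = 115  [header.w = logo.w]
3. logo.y = 128  [logo.top = header.bottom + 15]
4. logo.h = 50  [logo.h = 50]

logo = (x=143, y=128, w=115, h=50)
violated soft preferences: 20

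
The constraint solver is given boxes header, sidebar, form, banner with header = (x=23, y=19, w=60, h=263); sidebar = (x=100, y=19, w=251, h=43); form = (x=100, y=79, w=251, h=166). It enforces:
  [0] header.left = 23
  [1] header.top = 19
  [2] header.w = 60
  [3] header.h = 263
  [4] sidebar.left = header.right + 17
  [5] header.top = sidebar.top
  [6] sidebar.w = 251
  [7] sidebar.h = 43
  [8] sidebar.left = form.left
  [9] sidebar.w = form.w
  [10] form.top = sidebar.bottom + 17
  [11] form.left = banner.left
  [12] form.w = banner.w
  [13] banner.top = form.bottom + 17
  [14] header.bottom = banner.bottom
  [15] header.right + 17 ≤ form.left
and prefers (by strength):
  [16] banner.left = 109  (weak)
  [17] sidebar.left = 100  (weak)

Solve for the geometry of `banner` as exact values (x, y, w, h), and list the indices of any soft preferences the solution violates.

banner = (x=100, y=262, w=251, h=20)
violated soft preferences: 16

1. banner.x = 100  [form.left = banner.left]
2. banner.w = 251  [form.w = banner.w]
3. banner.y = 262  [banner.top = form.bottom + 17]
4. banner.h = 20  [header.bottom = banner.bottom]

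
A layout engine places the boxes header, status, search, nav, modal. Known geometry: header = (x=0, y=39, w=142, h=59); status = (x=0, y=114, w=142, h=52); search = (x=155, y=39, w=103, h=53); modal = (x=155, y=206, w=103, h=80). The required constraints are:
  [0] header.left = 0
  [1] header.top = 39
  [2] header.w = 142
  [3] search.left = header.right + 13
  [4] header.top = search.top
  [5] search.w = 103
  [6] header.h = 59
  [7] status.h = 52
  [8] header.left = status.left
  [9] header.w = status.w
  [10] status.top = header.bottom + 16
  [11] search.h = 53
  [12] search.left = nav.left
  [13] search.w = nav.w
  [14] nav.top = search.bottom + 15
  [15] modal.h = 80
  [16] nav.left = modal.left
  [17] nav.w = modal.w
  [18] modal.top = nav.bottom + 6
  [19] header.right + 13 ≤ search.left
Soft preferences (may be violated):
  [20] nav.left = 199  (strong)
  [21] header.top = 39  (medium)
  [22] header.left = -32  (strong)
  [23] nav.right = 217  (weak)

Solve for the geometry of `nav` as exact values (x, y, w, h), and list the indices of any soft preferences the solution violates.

nav = (x=155, y=107, w=103, h=93)
violated soft preferences: 20, 22, 23

1. nav.x = 155  [search.left = nav.left]
2. nav.w = 103  [search.w = nav.w]
3. nav.y = 107  [nav.top = search.bottom + 15]
4. nav.h = 93  [modal.top = nav.bottom + 6]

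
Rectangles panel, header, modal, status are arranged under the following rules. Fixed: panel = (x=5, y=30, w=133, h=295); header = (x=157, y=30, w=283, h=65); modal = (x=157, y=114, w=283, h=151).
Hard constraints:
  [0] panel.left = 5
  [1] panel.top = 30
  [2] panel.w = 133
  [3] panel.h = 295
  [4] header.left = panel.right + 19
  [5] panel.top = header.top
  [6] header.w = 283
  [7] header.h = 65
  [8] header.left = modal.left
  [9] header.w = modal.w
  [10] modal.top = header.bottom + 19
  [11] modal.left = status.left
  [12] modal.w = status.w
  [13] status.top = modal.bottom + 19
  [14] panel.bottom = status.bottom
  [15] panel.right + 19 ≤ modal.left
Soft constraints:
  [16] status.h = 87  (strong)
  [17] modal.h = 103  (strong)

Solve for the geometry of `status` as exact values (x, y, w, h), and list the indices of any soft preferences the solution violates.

1. status.x = 157  [modal.left = status.left]
2. status.w = 283  [modal.w = status.w]
3. status.y = 284  [status.top = modal.bottom + 19]
4. status.h = 41  [panel.bottom = status.bottom]

status = (x=157, y=284, w=283, h=41)
violated soft preferences: 16, 17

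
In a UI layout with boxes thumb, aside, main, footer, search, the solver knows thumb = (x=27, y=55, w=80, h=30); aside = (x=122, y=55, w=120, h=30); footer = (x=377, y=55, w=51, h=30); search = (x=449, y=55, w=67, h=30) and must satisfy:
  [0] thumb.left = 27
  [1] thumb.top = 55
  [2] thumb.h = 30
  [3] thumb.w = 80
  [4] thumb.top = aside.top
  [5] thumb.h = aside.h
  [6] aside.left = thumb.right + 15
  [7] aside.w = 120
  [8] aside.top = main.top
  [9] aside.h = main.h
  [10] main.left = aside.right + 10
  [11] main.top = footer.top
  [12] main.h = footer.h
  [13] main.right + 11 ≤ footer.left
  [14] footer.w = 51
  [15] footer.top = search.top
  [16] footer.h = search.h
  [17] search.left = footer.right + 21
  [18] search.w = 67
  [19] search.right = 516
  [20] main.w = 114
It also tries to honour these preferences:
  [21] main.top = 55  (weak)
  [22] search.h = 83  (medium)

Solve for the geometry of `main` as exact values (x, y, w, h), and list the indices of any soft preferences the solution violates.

1. main.y = 55  [aside.top = main.top]
2. main.h = 30  [aside.h = main.h]
3. main.x = 252  [main.left = aside.right + 10]
4. main.w = 114  [main.w = 114]

main = (x=252, y=55, w=114, h=30)
violated soft preferences: 22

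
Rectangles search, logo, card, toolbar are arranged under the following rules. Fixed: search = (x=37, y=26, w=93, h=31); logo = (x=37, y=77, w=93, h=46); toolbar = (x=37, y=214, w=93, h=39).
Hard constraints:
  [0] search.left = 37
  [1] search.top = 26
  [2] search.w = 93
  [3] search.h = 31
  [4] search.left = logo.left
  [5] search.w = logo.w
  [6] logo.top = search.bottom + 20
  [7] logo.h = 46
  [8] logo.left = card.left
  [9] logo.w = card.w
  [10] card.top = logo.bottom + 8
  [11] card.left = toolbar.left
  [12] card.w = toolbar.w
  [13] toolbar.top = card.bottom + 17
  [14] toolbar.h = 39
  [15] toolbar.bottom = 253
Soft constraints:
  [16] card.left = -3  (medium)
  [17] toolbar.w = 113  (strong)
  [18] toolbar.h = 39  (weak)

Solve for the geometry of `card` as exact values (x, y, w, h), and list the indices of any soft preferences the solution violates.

card = (x=37, y=131, w=93, h=66)
violated soft preferences: 16, 17

1. card.x = 37  [logo.left = card.left]
2. card.w = 93  [logo.w = card.w]
3. card.y = 131  [card.top = logo.bottom + 8]
4. card.h = 66  [toolbar.top = card.bottom + 17]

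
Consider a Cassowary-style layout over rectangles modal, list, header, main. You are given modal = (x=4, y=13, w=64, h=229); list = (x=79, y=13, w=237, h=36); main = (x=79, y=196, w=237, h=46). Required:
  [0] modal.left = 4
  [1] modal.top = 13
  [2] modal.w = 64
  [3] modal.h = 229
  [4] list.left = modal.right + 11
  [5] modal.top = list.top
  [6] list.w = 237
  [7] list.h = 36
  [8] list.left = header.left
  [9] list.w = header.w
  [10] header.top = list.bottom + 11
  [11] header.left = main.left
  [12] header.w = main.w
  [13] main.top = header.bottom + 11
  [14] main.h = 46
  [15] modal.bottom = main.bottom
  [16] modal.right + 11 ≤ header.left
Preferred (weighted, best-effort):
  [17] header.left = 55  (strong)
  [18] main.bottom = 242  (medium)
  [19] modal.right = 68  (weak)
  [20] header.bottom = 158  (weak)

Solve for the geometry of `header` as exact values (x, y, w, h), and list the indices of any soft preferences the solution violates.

header = (x=79, y=60, w=237, h=125)
violated soft preferences: 17, 20

1. header.x = 79  [list.left = header.left]
2. header.w = 237  [list.w = header.w]
3. header.y = 60  [header.top = list.bottom + 11]
4. header.h = 125  [main.top = header.bottom + 11]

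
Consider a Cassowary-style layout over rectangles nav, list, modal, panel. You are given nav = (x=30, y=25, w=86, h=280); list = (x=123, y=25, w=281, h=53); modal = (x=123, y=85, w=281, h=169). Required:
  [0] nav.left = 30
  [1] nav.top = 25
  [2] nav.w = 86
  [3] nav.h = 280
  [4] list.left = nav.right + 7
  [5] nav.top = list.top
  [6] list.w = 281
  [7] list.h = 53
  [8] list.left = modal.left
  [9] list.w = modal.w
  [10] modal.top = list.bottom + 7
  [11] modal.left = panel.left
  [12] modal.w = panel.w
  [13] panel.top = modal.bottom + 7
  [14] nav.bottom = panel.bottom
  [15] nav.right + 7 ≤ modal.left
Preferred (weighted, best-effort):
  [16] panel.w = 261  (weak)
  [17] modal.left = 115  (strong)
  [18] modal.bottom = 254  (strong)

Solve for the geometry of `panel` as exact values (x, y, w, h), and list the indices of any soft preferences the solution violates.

panel = (x=123, y=261, w=281, h=44)
violated soft preferences: 16, 17

1. panel.x = 123  [modal.left = panel.left]
2. panel.w = 281  [modal.w = panel.w]
3. panel.y = 261  [panel.top = modal.bottom + 7]
4. panel.h = 44  [nav.bottom = panel.bottom]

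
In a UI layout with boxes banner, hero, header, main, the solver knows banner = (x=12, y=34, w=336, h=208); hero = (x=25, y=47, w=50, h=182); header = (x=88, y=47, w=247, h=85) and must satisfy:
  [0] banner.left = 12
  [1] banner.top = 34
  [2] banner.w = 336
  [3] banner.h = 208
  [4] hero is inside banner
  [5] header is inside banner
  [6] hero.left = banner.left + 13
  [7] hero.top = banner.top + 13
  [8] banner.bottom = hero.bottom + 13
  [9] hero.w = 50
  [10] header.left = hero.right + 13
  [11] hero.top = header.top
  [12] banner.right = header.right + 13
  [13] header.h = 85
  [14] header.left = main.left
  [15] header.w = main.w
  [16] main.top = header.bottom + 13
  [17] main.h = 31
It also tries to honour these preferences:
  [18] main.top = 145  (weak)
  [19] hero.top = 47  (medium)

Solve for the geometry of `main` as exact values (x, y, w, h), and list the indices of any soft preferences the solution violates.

1. main.x = 88  [header.left = main.left]
2. main.w = 247  [header.w = main.w]
3. main.y = 145  [main.top = header.bottom + 13]
4. main.h = 31  [main.h = 31]

main = (x=88, y=145, w=247, h=31)
violated soft preferences: none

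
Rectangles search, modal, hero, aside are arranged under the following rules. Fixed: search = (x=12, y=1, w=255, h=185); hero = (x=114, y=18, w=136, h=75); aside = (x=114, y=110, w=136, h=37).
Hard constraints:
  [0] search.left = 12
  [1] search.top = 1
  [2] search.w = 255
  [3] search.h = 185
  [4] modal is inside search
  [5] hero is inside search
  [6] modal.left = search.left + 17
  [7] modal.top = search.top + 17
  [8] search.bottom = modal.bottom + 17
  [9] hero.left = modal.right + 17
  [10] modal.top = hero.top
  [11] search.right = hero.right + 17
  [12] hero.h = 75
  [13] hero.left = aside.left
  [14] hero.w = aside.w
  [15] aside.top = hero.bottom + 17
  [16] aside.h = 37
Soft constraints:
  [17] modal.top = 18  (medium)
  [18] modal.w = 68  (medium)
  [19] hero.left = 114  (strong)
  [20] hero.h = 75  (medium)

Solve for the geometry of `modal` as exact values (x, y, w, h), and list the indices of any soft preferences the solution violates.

modal = (x=29, y=18, w=68, h=151)
violated soft preferences: none

1. modal.x = 29  [modal.left = search.left + 17]
2. modal.y = 18  [modal.top = search.top + 17]
3. modal.h = 151  [search.bottom = modal.bottom + 17]
4. modal.w = 68  [hero.left = modal.right + 17]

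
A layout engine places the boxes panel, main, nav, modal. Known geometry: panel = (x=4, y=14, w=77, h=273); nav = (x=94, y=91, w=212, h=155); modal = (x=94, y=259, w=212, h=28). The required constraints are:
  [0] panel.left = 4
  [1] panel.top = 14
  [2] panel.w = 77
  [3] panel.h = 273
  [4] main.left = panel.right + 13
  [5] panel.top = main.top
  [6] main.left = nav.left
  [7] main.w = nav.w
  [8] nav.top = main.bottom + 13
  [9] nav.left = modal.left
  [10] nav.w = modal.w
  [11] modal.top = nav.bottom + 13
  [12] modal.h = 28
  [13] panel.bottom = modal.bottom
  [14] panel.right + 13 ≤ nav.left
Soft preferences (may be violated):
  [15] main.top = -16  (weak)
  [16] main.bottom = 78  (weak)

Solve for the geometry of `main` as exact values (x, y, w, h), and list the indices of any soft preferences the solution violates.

main = (x=94, y=14, w=212, h=64)
violated soft preferences: 15

1. main.x = 94  [main.left = panel.right + 13]
2. main.y = 14  [panel.top = main.top]
3. main.w = 212  [main.w = nav.w]
4. main.h = 64  [nav.top = main.bottom + 13]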